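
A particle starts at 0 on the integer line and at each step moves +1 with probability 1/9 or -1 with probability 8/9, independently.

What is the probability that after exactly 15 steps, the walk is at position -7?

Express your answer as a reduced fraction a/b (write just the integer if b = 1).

Answer: 3908420239360/68630377364883

Derivation:
To reach position -7 after 15 steps: need 4 steps of +1 and 11 steps of -1.
Number of such sequences: C(15,4) = 1365
Each has probability (1/9)^4 · (8/9)^11 = 8589934592/205891132094649
P = 1365 · 8589934592/205891132094649 = 3908420239360/68630377364883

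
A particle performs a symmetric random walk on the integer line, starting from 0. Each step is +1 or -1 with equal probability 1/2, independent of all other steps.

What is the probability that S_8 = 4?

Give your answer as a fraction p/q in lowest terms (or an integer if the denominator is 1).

To reach position 4 after 8 steps: need 6 steps of +1 and 2 of -1.
Favorable paths: C(8,6) = 28
Total paths: 2^8 = 256
P = 28/256 = 7/64

Answer: 7/64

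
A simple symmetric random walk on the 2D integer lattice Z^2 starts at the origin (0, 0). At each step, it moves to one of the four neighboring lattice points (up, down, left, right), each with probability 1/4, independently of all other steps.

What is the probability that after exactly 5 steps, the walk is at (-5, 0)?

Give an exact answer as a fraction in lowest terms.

Let h be the number of horizontal steps (so 5-h are vertical). To end at (-5,0) need (h-5)/2 right-steps and ((5-h)+0)/2 up-steps.
Sum over h with 5 ≤ h ≤ 5, h ≡ 1 (mod 2), 5-h ≡ 0 (mod 2):
h=5: C(5,5)·C(5,0)·C(0,0) = 1·1·1 = 1
Total favorable: 1
Total paths: 4^5 = 1024
P = 1/1024 = 1/1024

Answer: 1/1024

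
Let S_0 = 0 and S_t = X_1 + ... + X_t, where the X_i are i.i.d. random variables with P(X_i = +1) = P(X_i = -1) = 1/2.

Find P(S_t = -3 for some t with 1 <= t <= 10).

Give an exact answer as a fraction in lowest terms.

Answer: 11/32

Derivation:
Count via complement. Let g(t,s) = #length-t paths at position s with S_1..S_t all ≠ -3.
g(t,s) = g(t-1,s-1) + g(t-1,s+1) for s ≠ -3; g(t,-3) = 0.
t=0: g(0,0)=1
t=1: g(1,-1)=1 g(1,1)=1
t=2: g(2,-2)=1 g(2,0)=2 g(2,2)=1
t=3: g(3,-1)=3 g(3,1)=3 g(3,3)=1
t=4: g(4,-2)=3 g(4,0)=6 g(4,2)=4 g(4,4)=1
t=5: g(5,-1)=9 g(5,1)=10 g(5,3)=5 g(5,5)=1
t=6: g(6,-2)=9 g(6,0)=19 g(6,2)=15 g(6,4)=6 g(6,6)=1
t=7: g(7,-1)=28 g(7,1)=34 g(7,3)=21 g(7,5)=7 g(7,7)=1
t=8: g(8,-2)=28 g(8,0)=62 g(8,2)=55 g(8,4)=28 g(8,6)=8 g(8,8)=1
t=9: g(9,-1)=90 g(9,1)=117 g(9,3)=83 g(9,5)=36 g(9,7)=9 g(9,9)=1
t=10: g(10,-2)=90 g(10,0)=207 g(10,2)=200 g(10,4)=119 g(10,6)=45 g(10,8)=10 g(10,10)=1
Paths never hitting -3: Σ_s g(10,s) = 672
Paths hitting -3: 2^10 - 672 = 352
P = 352/1024 = 11/32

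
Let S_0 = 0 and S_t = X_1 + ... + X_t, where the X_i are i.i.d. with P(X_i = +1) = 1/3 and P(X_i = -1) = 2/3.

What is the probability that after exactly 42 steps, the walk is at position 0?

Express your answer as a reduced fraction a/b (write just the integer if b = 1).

Answer: 376269525965864960/36472996377170786403

Derivation:
To be at 0 after 42 steps: need exactly 21 steps of +1 and 21 of -1.
Number of such sequences: C(42,21) = 538257874440
Each has probability (1/3)^21 · (2/3)^21 = 2097152/109418989131512359209
P = 538257874440 · 2097152/109418989131512359209 = 376269525965864960/36472996377170786403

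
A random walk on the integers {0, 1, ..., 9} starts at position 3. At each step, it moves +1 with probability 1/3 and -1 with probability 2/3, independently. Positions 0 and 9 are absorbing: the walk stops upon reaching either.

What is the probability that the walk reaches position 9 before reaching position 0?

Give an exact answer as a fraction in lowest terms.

Biased walk: p = 1/3, q = 2/3, r = q/p = 2
Gambler's ruin: P(hit 9 before 0 | start at 3) = (1 - r^a)/(1 - r^N)
r^3 = 8; r^9 = 512
P = (1 - 8) / (1 - 512) = -7 / -511 = 1/73

Answer: 1/73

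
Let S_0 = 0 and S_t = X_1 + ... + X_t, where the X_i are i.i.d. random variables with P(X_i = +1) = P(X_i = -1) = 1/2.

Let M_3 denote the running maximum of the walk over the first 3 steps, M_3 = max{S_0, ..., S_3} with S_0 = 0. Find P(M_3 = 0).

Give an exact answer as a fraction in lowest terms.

Let M_3 = max(S_0,...,S_3). Use the reflection principle: for j ≥ 1, #{paths with M_3 ≥ j} = #{S_3 ≥ j} + #{S_3 ≥ j+1}.
P(M_3 ≥ 0) = 1 since S_0 = 0, so #{M_3 ≥ 0} = 8.
#{M_3 ≥ 1} = #{S_3 ≥ 1} + #{S_3 ≥ 2} = 4 + 1 = 5.
#{M_3 = 0} = 8 - 5 = 3.
P(M_3 = 0) = 3/8 = 3/8

Answer: 3/8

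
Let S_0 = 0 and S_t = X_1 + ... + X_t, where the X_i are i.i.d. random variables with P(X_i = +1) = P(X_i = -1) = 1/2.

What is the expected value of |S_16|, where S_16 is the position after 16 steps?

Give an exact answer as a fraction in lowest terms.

S_16 takes values m ≡ 0 (mod 2) with |m| ≤ 16; P(S_16=m) = C(16,(16+m)/2)/2^16.
Total paths: 2^16 = 65536
Distribution: P(S=-16)=1/65536, P(S=-14)=16/65536, P(S=-12)=120/65536, P(S=-10)=560/65536, P(S=-8)=1820/65536, P(S=-6)=4368/65536, P(S=-4)=8008/65536, P(S=-2)=11440/65536, P(S=0)=12870/65536, P(S=2)=11440/65536, P(S=4)=8008/65536, P(S=6)=4368/65536, P(S=8)=1820/65536, P(S=10)=560/65536, P(S=12)=120/65536, P(S=14)=16/65536, P(S=16)=1/65536
E[|S_16|] = Σ_m |m|·P(S_16=m) = 205920/65536 = 6435/2048

Answer: 6435/2048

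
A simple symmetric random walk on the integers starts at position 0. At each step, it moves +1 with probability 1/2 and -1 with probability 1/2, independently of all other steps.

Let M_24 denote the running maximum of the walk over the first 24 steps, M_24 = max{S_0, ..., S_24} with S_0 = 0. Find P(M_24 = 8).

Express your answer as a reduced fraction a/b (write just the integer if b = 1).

Let M_24 = max(S_0,...,S_24). Use the reflection principle: for j ≥ 1, #{paths with M_24 ≥ j} = #{S_24 ≥ j} + #{S_24 ≥ j+1}.
By reflection, #{M_24 ≥ 8} = #{S_24 ≥ 8} + #{S_24 ≥ 9} = 1271626 + 536155 = 1807781.
#{M_24 ≥ 9} = #{S_24 ≥ 9} + #{S_24 ≥ 10} = 536155 + 536155 = 1072310.
#{M_24 = 8} = 1807781 - 1072310 = 735471.
P(M_24 = 8) = 735471/16777216 = 735471/16777216

Answer: 735471/16777216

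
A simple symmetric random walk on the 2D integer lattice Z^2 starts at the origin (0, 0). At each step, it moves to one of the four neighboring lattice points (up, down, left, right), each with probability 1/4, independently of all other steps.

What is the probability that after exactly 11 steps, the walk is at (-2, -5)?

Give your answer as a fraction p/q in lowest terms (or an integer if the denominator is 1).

Let h be the number of horizontal steps (so 11-h are vertical). To end at (-2,-5) need (h-2)/2 right-steps and ((11-h)-5)/2 up-steps.
Sum over h with 2 ≤ h ≤ 6, h ≡ 0 (mod 2), 11-h ≡ 1 (mod 2):
h=2: C(11,2)·C(2,0)·C(9,2) = 55·1·36 = 1980
h=4: C(11,4)·C(4,1)·C(7,1) = 330·4·7 = 9240
h=6: C(11,6)·C(6,2)·C(5,0) = 462·15·1 = 6930
Total favorable: 18150
Total paths: 4^11 = 4194304
P = 18150/4194304 = 9075/2097152

Answer: 9075/2097152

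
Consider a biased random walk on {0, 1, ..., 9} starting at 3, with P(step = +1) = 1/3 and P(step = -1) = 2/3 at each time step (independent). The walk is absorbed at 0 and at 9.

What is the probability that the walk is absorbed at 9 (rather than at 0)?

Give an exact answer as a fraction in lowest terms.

Biased walk: p = 1/3, q = 2/3, r = q/p = 2
Gambler's ruin: P(hit 9 before 0 | start at 3) = (1 - r^a)/(1 - r^N)
r^3 = 8; r^9 = 512
P = (1 - 8) / (1 - 512) = -7 / -511 = 1/73

Answer: 1/73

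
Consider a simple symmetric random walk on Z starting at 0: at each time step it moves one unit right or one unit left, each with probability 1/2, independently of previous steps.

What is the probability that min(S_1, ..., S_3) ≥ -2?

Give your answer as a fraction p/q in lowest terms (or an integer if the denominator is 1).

Answer: 7/8

Derivation:
Let f(t,s) = #length-t paths at position s with S_1..S_t all ≥ -2.
f(t,s) = f(t-1,s-1) + f(t-1,s+1) for s ≥ -2; f(t,s) = 0 for s < -2.
t=0: f(0,0)=1
t=1: f(1,-1)=1 f(1,1)=1
t=2: f(2,-2)=1 f(2,0)=2 f(2,2)=1
t=3: f(3,-1)=3 f(3,1)=3 f(3,3)=1
Σ_s f(3,s) = 7
P = 7/8 = 7/8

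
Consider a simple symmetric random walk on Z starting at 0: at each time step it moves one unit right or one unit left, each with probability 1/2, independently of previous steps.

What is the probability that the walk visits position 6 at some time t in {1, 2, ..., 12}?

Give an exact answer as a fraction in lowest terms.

Answer: 189/2048

Derivation:
Count via complement. Let g(t,s) = #length-t paths at position s with S_1..S_t all ≠ 6.
g(t,s) = g(t-1,s-1) + g(t-1,s+1) for s ≠ 6; g(t,6) = 0.
t=0: g(0,0)=1
t=1: g(1,-1)=1 g(1,1)=1
t=2: g(2,-2)=1 g(2,0)=2 g(2,2)=1
t=3: g(3,-3)=1 g(3,-1)=3 g(3,1)=3 g(3,3)=1
t=4: g(4,-4)=1 g(4,-2)=4 g(4,0)=6 g(4,2)=4 g(4,4)=1
t=5: g(5,-5)=1 g(5,-3)=5 g(5,-1)=10 g(5,1)=10 g(5,3)=5 g(5,5)=1
t=6: g(6,-6)=1 g(6,-4)=6 g(6,-2)=15 g(6,0)=20 g(6,2)=15 g(6,4)=6
t=7: g(7,-7)=1 g(7,-5)=7 g(7,-3)=21 g(7,-1)=35 g(7,1)=35 g(7,3)=21 g(7,5)=6
t=8: g(8,-8)=1 g(8,-6)=8 g(8,-4)=28 g(8,-2)=56 g(8,0)=70 g(8,2)=56 g(8,4)=27
t=9: g(9,-9)=1 g(9,-7)=9 g(9,-5)=36 g(9,-3)=84 g(9,-1)=126 g(9,1)=126 g(9,3)=83 g(9,5)=27
t=10: g(10,-10)=1 g(10,-8)=10 g(10,-6)=45 g(10,-4)=120 g(10,-2)=210 g(10,0)=252 g(10,2)=209 g(10,4)=110
t=11: g(11,-11)=1 g(11,-9)=11 g(11,-7)=55 g(11,-5)=165 g(11,-3)=330 g(11,-1)=462 g(11,1)=461 g(11,3)=319 g(11,5)=110
t=12: g(12,-12)=1 g(12,-10)=12 g(12,-8)=66 g(12,-6)=220 g(12,-4)=495 g(12,-2)=792 g(12,0)=923 g(12,2)=780 g(12,4)=429
Paths never hitting 6: Σ_s g(12,s) = 3718
Paths hitting 6: 2^12 - 3718 = 378
P = 378/4096 = 189/2048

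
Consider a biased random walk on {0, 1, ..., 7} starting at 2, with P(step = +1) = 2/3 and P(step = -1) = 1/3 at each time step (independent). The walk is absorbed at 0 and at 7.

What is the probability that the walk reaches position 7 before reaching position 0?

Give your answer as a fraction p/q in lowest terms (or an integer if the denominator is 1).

Biased walk: p = 2/3, q = 1/3, r = q/p = 1/2
Gambler's ruin: P(hit 7 before 0 | start at 2) = (1 - r^a)/(1 - r^N)
r^2 = 1/4; r^7 = 1/128
P = (1 - 1/4) / (1 - 1/128) = 3/4 / 127/128 = 96/127

Answer: 96/127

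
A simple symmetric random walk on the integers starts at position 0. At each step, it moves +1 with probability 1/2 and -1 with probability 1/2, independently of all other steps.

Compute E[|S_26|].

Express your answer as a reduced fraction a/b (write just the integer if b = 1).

S_26 takes values m ≡ 0 (mod 2) with |m| ≤ 26; P(S_26=m) = C(26,(26+m)/2)/2^26.
Total paths: 2^26 = 67108864
Distribution: P(S=-26)=1/67108864, P(S=-24)=26/67108864, P(S=-22)=325/67108864, P(S=-20)=2600/67108864, P(S=-18)=14950/67108864, P(S=-16)=65780/67108864, P(S=-14)=230230/67108864, P(S=-12)=657800/67108864, P(S=-10)=1562275/67108864, P(S=-8)=3124550/67108864, P(S=-6)=5311735/67108864, P(S=-4)=7726160/67108864, P(S=-2)=9657700/67108864, P(S=0)=10400600/67108864, P(S=2)=9657700/67108864, P(S=4)=7726160/67108864, P(S=6)=5311735/67108864, P(S=8)=3124550/67108864, P(S=10)=1562275/67108864, P(S=12)=657800/67108864, P(S=14)=230230/67108864, P(S=16)=65780/67108864, P(S=18)=14950/67108864, P(S=20)=2600/67108864, P(S=22)=325/67108864, P(S=24)=26/67108864, P(S=26)=1/67108864
E[|S_26|] = Σ_m |m|·P(S_26=m) = 270415600/67108864 = 16900975/4194304

Answer: 16900975/4194304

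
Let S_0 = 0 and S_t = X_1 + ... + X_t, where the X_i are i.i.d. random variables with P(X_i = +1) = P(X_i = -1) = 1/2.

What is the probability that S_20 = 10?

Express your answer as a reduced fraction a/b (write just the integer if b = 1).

Answer: 969/65536

Derivation:
To reach position 10 after 20 steps: need 15 steps of +1 and 5 of -1.
Favorable paths: C(20,15) = 15504
Total paths: 2^20 = 1048576
P = 15504/1048576 = 969/65536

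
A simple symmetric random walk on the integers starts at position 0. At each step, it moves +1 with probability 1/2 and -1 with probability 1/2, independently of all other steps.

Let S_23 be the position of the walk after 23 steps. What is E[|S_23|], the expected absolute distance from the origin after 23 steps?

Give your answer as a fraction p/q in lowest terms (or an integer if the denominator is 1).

S_23 takes values m ≡ 1 (mod 2) with |m| ≤ 23; P(S_23=m) = C(23,(23+m)/2)/2^23.
Total paths: 2^23 = 8388608
Distribution: P(S=-23)=1/8388608, P(S=-21)=23/8388608, P(S=-19)=253/8388608, P(S=-17)=1771/8388608, P(S=-15)=8855/8388608, P(S=-13)=33649/8388608, P(S=-11)=100947/8388608, P(S=-9)=245157/8388608, P(S=-7)=490314/8388608, P(S=-5)=817190/8388608, P(S=-3)=1144066/8388608, P(S=-1)=1352078/8388608, P(S=1)=1352078/8388608, P(S=3)=1144066/8388608, P(S=5)=817190/8388608, P(S=7)=490314/8388608, P(S=9)=245157/8388608, P(S=11)=100947/8388608, P(S=13)=33649/8388608, P(S=15)=8855/8388608, P(S=17)=1771/8388608, P(S=19)=253/8388608, P(S=21)=23/8388608, P(S=23)=1/8388608
E[|S_23|] = Σ_m |m|·P(S_23=m) = 32449872/8388608 = 2028117/524288

Answer: 2028117/524288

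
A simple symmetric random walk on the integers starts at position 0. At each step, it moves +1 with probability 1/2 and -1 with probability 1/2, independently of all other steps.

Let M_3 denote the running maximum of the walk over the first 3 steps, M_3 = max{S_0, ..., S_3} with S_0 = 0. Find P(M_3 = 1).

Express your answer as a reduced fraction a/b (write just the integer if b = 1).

Answer: 3/8

Derivation:
Let M_3 = max(S_0,...,S_3). Use the reflection principle: for j ≥ 1, #{paths with M_3 ≥ j} = #{S_3 ≥ j} + #{S_3 ≥ j+1}.
By reflection, #{M_3 ≥ 1} = #{S_3 ≥ 1} + #{S_3 ≥ 2} = 4 + 1 = 5.
#{M_3 ≥ 2} = #{S_3 ≥ 2} + #{S_3 ≥ 3} = 1 + 1 = 2.
#{M_3 = 1} = 5 - 2 = 3.
P(M_3 = 1) = 3/8 = 3/8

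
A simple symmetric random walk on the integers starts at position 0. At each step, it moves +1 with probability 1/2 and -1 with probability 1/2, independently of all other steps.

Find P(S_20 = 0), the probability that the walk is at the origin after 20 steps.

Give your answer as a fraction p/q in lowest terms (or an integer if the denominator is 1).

To return to 0 after 20 steps: need exactly 10 steps of +1 and 10 of -1.
Favorable paths: C(20,10) = 184756
Total paths: 2^20 = 1048576
P = 184756/1048576 = 46189/262144

Answer: 46189/262144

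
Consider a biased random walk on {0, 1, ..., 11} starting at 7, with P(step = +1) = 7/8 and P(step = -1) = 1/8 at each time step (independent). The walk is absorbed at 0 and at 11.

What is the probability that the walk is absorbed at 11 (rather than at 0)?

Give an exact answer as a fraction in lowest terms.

Biased walk: p = 7/8, q = 1/8, r = q/p = 1/7
Gambler's ruin: P(hit 11 before 0 | start at 7) = (1 - r^a)/(1 - r^N)
r^7 = 1/823543; r^11 = 1/1977326743
P = (1 - 1/823543) / (1 - 1/1977326743) = 823542/823543 / 1977326742/1977326743 = 329554057/329554457

Answer: 329554057/329554457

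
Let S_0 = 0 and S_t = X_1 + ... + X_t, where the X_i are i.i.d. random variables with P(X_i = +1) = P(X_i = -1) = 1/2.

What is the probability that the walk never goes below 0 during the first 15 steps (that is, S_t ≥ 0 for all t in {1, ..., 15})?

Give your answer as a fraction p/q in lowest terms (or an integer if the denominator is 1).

Let f(t,s) = #length-t paths at position s with S_1..S_t all ≥ 0.
f(t,s) = f(t-1,s-1) + f(t-1,s+1) for s ≥ 0; f(t,s) = 0 for s < 0.
t=0: f(0,0)=1
t=1: f(1,1)=1
t=2: f(2,0)=1 f(2,2)=1
t=3: f(3,1)=2 f(3,3)=1
t=4: f(4,0)=2 f(4,2)=3 f(4,4)=1
t=5: f(5,1)=5 f(5,3)=4 f(5,5)=1
t=6: f(6,0)=5 f(6,2)=9 f(6,4)=5 f(6,6)=1
t=7: f(7,1)=14 f(7,3)=14 f(7,5)=6 f(7,7)=1
t=8: f(8,0)=14 f(8,2)=28 f(8,4)=20 f(8,6)=7 f(8,8)=1
t=9: f(9,1)=42 f(9,3)=48 f(9,5)=27 f(9,7)=8 f(9,9)=1
t=10: f(10,0)=42 f(10,2)=90 f(10,4)=75 f(10,6)=35 f(10,8)=9 f(10,10)=1
t=11: f(11,1)=132 f(11,3)=165 f(11,5)=110 f(11,7)=44 f(11,9)=10 f(11,11)=1
t=12: f(12,0)=132 f(12,2)=297 f(12,4)=275 f(12,6)=154 f(12,8)=54 f(12,10)=11 f(12,12)=1
t=13: f(13,1)=429 f(13,3)=572 f(13,5)=429 f(13,7)=208 f(13,9)=65 f(13,11)=12 f(13,13)=1
t=14: f(14,0)=429 f(14,2)=1001 f(14,4)=1001 f(14,6)=637 f(14,8)=273 f(14,10)=77 f(14,12)=13 f(14,14)=1
t=15: f(15,1)=1430 f(15,3)=2002 f(15,5)=1638 f(15,7)=910 f(15,9)=350 f(15,11)=90 f(15,13)=14 f(15,15)=1
Σ_s f(15,s) = 6435
P = 6435/32768 = 6435/32768

Answer: 6435/32768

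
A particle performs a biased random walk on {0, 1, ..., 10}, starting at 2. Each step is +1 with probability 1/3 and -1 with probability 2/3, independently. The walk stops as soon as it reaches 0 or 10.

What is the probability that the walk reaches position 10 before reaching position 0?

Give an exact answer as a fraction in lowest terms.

Biased walk: p = 1/3, q = 2/3, r = q/p = 2
Gambler's ruin: P(hit 10 before 0 | start at 2) = (1 - r^a)/(1 - r^N)
r^2 = 4; r^10 = 1024
P = (1 - 4) / (1 - 1024) = -3 / -1023 = 1/341

Answer: 1/341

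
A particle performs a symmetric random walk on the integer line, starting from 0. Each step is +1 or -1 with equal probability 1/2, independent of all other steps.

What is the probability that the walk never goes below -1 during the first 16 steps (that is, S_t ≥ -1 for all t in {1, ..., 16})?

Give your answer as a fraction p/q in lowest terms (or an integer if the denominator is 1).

Answer: 12155/32768

Derivation:
Let f(t,s) = #length-t paths at position s with S_1..S_t all ≥ -1.
f(t,s) = f(t-1,s-1) + f(t-1,s+1) for s ≥ -1; f(t,s) = 0 for s < -1.
t=0: f(0,0)=1
t=1: f(1,-1)=1 f(1,1)=1
t=2: f(2,0)=2 f(2,2)=1
t=3: f(3,-1)=2 f(3,1)=3 f(3,3)=1
t=4: f(4,0)=5 f(4,2)=4 f(4,4)=1
t=5: f(5,-1)=5 f(5,1)=9 f(5,3)=5 f(5,5)=1
t=6: f(6,0)=14 f(6,2)=14 f(6,4)=6 f(6,6)=1
t=7: f(7,-1)=14 f(7,1)=28 f(7,3)=20 f(7,5)=7 f(7,7)=1
t=8: f(8,0)=42 f(8,2)=48 f(8,4)=27 f(8,6)=8 f(8,8)=1
t=9: f(9,-1)=42 f(9,1)=90 f(9,3)=75 f(9,5)=35 f(9,7)=9 f(9,9)=1
t=10: f(10,0)=132 f(10,2)=165 f(10,4)=110 f(10,6)=44 f(10,8)=10 f(10,10)=1
t=11: f(11,-1)=132 f(11,1)=297 f(11,3)=275 f(11,5)=154 f(11,7)=54 f(11,9)=11 f(11,11)=1
t=12: f(12,0)=429 f(12,2)=572 f(12,4)=429 f(12,6)=208 f(12,8)=65 f(12,10)=12 f(12,12)=1
t=13: f(13,-1)=429 f(13,1)=1001 f(13,3)=1001 f(13,5)=637 f(13,7)=273 f(13,9)=77 f(13,11)=13 f(13,13)=1
t=14: f(14,0)=1430 f(14,2)=2002 f(14,4)=1638 f(14,6)=910 f(14,8)=350 f(14,10)=90 f(14,12)=14 f(14,14)=1
t=15: f(15,-1)=1430 f(15,1)=3432 f(15,3)=3640 f(15,5)=2548 f(15,7)=1260 f(15,9)=440 f(15,11)=104 f(15,13)=15 f(15,15)=1
t=16: f(16,0)=4862 f(16,2)=7072 f(16,4)=6188 f(16,6)=3808 f(16,8)=1700 f(16,10)=544 f(16,12)=119 f(16,14)=16 f(16,16)=1
Σ_s f(16,s) = 24310
P = 24310/65536 = 12155/32768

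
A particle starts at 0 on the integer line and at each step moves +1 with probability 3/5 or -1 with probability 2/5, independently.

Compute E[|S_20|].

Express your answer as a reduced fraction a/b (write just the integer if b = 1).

S_20 takes values m ≡ 0 (mod 2) with |m| ≤ 20; P(S_20=m) = C(20,(20+m)/2) · (3/5)^((20+m)/2) · (2/5)^((20-m)/2).
Distribution: P(S=-20)=1048576/95367431640625, P(S=-18)=6291456/19073486328125, P(S=-16)=89653248/19073486328125, P(S=-14)=806879232/19073486328125, P(S=-12)=5143855104/19073486328125, P(S=-10)=123452522496/95367431640625, P(S=-8)=92589391872/19073486328125, P(S=-6)=277768175616/19073486328125, P(S=-4)=677059928064/19073486328125, P(S=-2)=1354119856128/19073486328125, P(S=0)=11171488813056/95367431640625, P(S=2)=3046769676288/19073486328125, P(S=4)=3427615885824/19073486328125, P(S=6)=3163953125376/19073486328125, P(S=8)=2372964844032/19073486328125, P(S=10)=7118894532096/95367431640625, P(S=12)=667396362384/19073486328125, P(S=14)=235551657312/19073486328125, P(S=16)=58887914328/19073486328125, P(S=18)=9298091736/19073486328125, P(S=20)=3486784401/95367431640625
E[|S_20|] = Σ_m |m|·P(S_20=m) = 92584511554804/19073486328125

Answer: 92584511554804/19073486328125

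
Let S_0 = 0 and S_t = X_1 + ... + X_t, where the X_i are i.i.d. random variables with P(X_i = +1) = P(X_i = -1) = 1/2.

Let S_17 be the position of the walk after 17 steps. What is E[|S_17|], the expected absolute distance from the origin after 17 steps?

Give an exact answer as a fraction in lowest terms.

Answer: 109395/32768

Derivation:
S_17 takes values m ≡ 1 (mod 2) with |m| ≤ 17; P(S_17=m) = C(17,(17+m)/2)/2^17.
Total paths: 2^17 = 131072
Distribution: P(S=-17)=1/131072, P(S=-15)=17/131072, P(S=-13)=136/131072, P(S=-11)=680/131072, P(S=-9)=2380/131072, P(S=-7)=6188/131072, P(S=-5)=12376/131072, P(S=-3)=19448/131072, P(S=-1)=24310/131072, P(S=1)=24310/131072, P(S=3)=19448/131072, P(S=5)=12376/131072, P(S=7)=6188/131072, P(S=9)=2380/131072, P(S=11)=680/131072, P(S=13)=136/131072, P(S=15)=17/131072, P(S=17)=1/131072
E[|S_17|] = Σ_m |m|·P(S_17=m) = 437580/131072 = 109395/32768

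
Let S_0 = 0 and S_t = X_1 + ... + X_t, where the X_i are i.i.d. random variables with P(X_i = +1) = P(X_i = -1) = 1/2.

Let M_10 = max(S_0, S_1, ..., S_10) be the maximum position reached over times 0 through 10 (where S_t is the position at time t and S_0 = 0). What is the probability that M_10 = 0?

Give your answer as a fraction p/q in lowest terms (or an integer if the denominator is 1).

Let M_10 = max(S_0,...,S_10). Use the reflection principle: for j ≥ 1, #{paths with M_10 ≥ j} = #{S_10 ≥ j} + #{S_10 ≥ j+1}.
P(M_10 ≥ 0) = 1 since S_0 = 0, so #{M_10 ≥ 0} = 1024.
#{M_10 ≥ 1} = #{S_10 ≥ 1} + #{S_10 ≥ 2} = 386 + 386 = 772.
#{M_10 = 0} = 1024 - 772 = 252.
P(M_10 = 0) = 252/1024 = 63/256

Answer: 63/256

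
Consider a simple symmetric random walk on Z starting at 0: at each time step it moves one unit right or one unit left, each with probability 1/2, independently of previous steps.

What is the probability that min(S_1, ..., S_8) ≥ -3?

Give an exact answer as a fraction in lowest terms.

Let f(t,s) = #length-t paths at position s with S_1..S_t all ≥ -3.
f(t,s) = f(t-1,s-1) + f(t-1,s+1) for s ≥ -3; f(t,s) = 0 for s < -3.
t=0: f(0,0)=1
t=1: f(1,-1)=1 f(1,1)=1
t=2: f(2,-2)=1 f(2,0)=2 f(2,2)=1
t=3: f(3,-3)=1 f(3,-1)=3 f(3,1)=3 f(3,3)=1
t=4: f(4,-2)=4 f(4,0)=6 f(4,2)=4 f(4,4)=1
t=5: f(5,-3)=4 f(5,-1)=10 f(5,1)=10 f(5,3)=5 f(5,5)=1
t=6: f(6,-2)=14 f(6,0)=20 f(6,2)=15 f(6,4)=6 f(6,6)=1
t=7: f(7,-3)=14 f(7,-1)=34 f(7,1)=35 f(7,3)=21 f(7,5)=7 f(7,7)=1
t=8: f(8,-2)=48 f(8,0)=69 f(8,2)=56 f(8,4)=28 f(8,6)=8 f(8,8)=1
Σ_s f(8,s) = 210
P = 210/256 = 105/128

Answer: 105/128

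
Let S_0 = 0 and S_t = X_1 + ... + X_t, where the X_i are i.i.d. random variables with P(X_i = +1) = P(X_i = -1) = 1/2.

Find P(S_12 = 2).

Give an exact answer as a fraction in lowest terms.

To reach position 2 after 12 steps: need 7 steps of +1 and 5 of -1.
Favorable paths: C(12,7) = 792
Total paths: 2^12 = 4096
P = 792/4096 = 99/512

Answer: 99/512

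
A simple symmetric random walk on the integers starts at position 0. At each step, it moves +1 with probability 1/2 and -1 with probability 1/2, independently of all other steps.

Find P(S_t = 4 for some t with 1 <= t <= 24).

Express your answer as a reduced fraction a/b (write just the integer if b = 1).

Count via complement. Let g(t,s) = #length-t paths at position s with S_1..S_t all ≠ 4.
g(t,s) = g(t-1,s-1) + g(t-1,s+1) for s ≠ 4; g(t,4) = 0.
t=0: g(0,0)=1
t=1: g(1,-1)=1 g(1,1)=1
t=2: g(2,-2)=1 g(2,0)=2 g(2,2)=1
t=3: g(3,-3)=1 g(3,-1)=3 g(3,1)=3 g(3,3)=1
t=4: g(4,-4)=1 g(4,-2)=4 g(4,0)=6 g(4,2)=4
t=5: g(5,-5)=1 g(5,-3)=5 g(5,-1)=10 g(5,1)=10 g(5,3)=4
t=6: g(6,-6)=1 g(6,-4)=6 g(6,-2)=15 g(6,0)=20 g(6,2)=14
t=7: g(7,-7)=1 g(7,-5)=7 g(7,-3)=21 g(7,-1)=35 g(7,1)=34 g(7,3)=14
t=8: g(8,-8)=1 g(8,-6)=8 g(8,-4)=28 g(8,-2)=56 g(8,0)=69 g(8,2)=48
t=9: g(9,-9)=1 g(9,-7)=9 g(9,-5)=36 g(9,-3)=84 g(9,-1)=125 g(9,1)=117 g(9,3)=48
t=10: g(10,-10)=1 g(10,-8)=10 g(10,-6)=45 g(10,-4)=120 g(10,-2)=209 g(10,0)=242 g(10,2)=165
t=11: g(11,-11)=1 g(11,-9)=11 g(11,-7)=55 g(11,-5)=165 g(11,-3)=329 g(11,-1)=451 g(11,1)=407 g(11,3)=165
t=12: g(12,-12)=1 g(12,-10)=12 g(12,-8)=66 g(12,-6)=220 g(12,-4)=494 g(12,-2)=780 g(12,0)=858 g(12,2)=572
t=13: g(13,-13)=1 g(13,-11)=13 g(13,-9)=78 g(13,-7)=286 g(13,-5)=714 g(13,-3)=1274 g(13,-1)=1638 g(13,1)=1430 g(13,3)=572
t=14: g(14,-14)=1 g(14,-12)=14 g(14,-10)=91 g(14,-8)=364 g(14,-6)=1000 g(14,-4)=1988 g(14,-2)=2912 g(14,0)=3068 g(14,2)=2002
t=15: g(15,-15)=1 g(15,-13)=15 g(15,-11)=105 g(15,-9)=455 g(15,-7)=1364 g(15,-5)=2988 g(15,-3)=4900 g(15,-1)=5980 g(15,1)=5070 g(15,3)=2002
t=16: g(16,-16)=1 g(16,-14)=16 g(16,-12)=120 g(16,-10)=560 g(16,-8)=1819 g(16,-6)=4352 g(16,-4)=7888 g(16,-2)=10880 g(16,0)=11050 g(16,2)=7072
t=17: g(17,-17)=1 g(17,-15)=17 g(17,-13)=136 g(17,-11)=680 g(17,-9)=2379 g(17,-7)=6171 g(17,-5)=12240 g(17,-3)=18768 g(17,-1)=21930 g(17,1)=18122 g(17,3)=7072
t=18: g(18,-18)=1 g(18,-16)=18 g(18,-14)=153 g(18,-12)=816 g(18,-10)=3059 g(18,-8)=8550 g(18,-6)=18411 g(18,-4)=31008 g(18,-2)=40698 g(18,0)=40052 g(18,2)=25194
t=19: g(19,-19)=1 g(19,-17)=19 g(19,-15)=171 g(19,-13)=969 g(19,-11)=3875 g(19,-9)=11609 g(19,-7)=26961 g(19,-5)=49419 g(19,-3)=71706 g(19,-1)=80750 g(19,1)=65246 g(19,3)=25194
t=20: g(20,-20)=1 g(20,-18)=20 g(20,-16)=190 g(20,-14)=1140 g(20,-12)=4844 g(20,-10)=15484 g(20,-8)=38570 g(20,-6)=76380 g(20,-4)=121125 g(20,-2)=152456 g(20,0)=145996 g(20,2)=90440
t=21: g(21,-21)=1 g(21,-19)=21 g(21,-17)=210 g(21,-15)=1330 g(21,-13)=5984 g(21,-11)=20328 g(21,-9)=54054 g(21,-7)=114950 g(21,-5)=197505 g(21,-3)=273581 g(21,-1)=298452 g(21,1)=236436 g(21,3)=90440
t=22: g(22,-22)=1 g(22,-20)=22 g(22,-18)=231 g(22,-16)=1540 g(22,-14)=7314 g(22,-12)=26312 g(22,-10)=74382 g(22,-8)=169004 g(22,-6)=312455 g(22,-4)=471086 g(22,-2)=572033 g(22,0)=534888 g(22,2)=326876
t=23: g(23,-23)=1 g(23,-21)=23 g(23,-19)=253 g(23,-17)=1771 g(23,-15)=8854 g(23,-13)=33626 g(23,-11)=100694 g(23,-9)=243386 g(23,-7)=481459 g(23,-5)=783541 g(23,-3)=1043119 g(23,-1)=1106921 g(23,1)=861764 g(23,3)=326876
t=24: g(24,-24)=1 g(24,-22)=24 g(24,-20)=276 g(24,-18)=2024 g(24,-16)=10625 g(24,-14)=42480 g(24,-12)=134320 g(24,-10)=344080 g(24,-8)=724845 g(24,-6)=1265000 g(24,-4)=1826660 g(24,-2)=2150040 g(24,0)=1968685 g(24,2)=1188640
Paths never hitting 4: Σ_s g(24,s) = 9657700
Paths hitting 4: 2^24 - 9657700 = 7119516
P = 7119516/16777216 = 1779879/4194304

Answer: 1779879/4194304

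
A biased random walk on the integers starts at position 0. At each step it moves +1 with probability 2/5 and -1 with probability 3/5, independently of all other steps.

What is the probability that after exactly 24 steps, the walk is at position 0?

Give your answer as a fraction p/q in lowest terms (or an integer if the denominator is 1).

To be at 0 after 24 steps: need exactly 12 steps of +1 and 12 of -1.
Number of such sequences: C(24,12) = 2704156
Each has probability (2/5)^12 · (3/5)^12 = 2176782336/59604644775390625
P = 2704156 · 2176782336/59604644775390625 = 5886359014588416/59604644775390625

Answer: 5886359014588416/59604644775390625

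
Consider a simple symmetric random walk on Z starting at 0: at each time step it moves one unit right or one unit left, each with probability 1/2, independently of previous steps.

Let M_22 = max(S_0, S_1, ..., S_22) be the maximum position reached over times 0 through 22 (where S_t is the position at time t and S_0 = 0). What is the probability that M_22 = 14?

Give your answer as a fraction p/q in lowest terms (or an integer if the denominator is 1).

Answer: 7315/4194304

Derivation:
Let M_22 = max(S_0,...,S_22). Use the reflection principle: for j ≥ 1, #{paths with M_22 ≥ j} = #{S_22 ≥ j} + #{S_22 ≥ j+1}.
By reflection, #{M_22 ≥ 14} = #{S_22 ≥ 14} + #{S_22 ≥ 15} = 9109 + 1794 = 10903.
#{M_22 ≥ 15} = #{S_22 ≥ 15} + #{S_22 ≥ 16} = 1794 + 1794 = 3588.
#{M_22 = 14} = 10903 - 3588 = 7315.
P(M_22 = 14) = 7315/4194304 = 7315/4194304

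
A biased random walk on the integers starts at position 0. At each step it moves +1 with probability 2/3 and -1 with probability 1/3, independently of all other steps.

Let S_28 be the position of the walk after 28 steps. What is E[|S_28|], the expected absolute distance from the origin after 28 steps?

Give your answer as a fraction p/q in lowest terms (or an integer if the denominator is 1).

S_28 takes values m ≡ 0 (mod 2) with |m| ≤ 28; P(S_28=m) = C(28,(28+m)/2) · (2/3)^((28+m)/2) · (1/3)^((28-m)/2).
Distribution: P(S=-28)=1/22876792454961, P(S=-26)=56/22876792454961, P(S=-24)=56/847288609443, P(S=-22)=2912/2541865828329, P(S=-20)=36400/2541865828329, P(S=-18)=116480/847288609443, P(S=-16)=2679040/2541865828329, P(S=-14)=16839680/2541865828329, P(S=-12)=29469440/847288609443, P(S=-10)=1178777600/7625597484987, P(S=-8)=4479354880/7625597484987, P(S=-6)=1628856320/847288609443, P(S=-4)=13845278720/2541865828329, P(S=-2)=34080686080/2541865828329, P(S=0)=24343347200/847288609443, P(S=2)=136322744320/2541865828329, P(S=4)=221524459520/2541865828329, P(S=6)=104246804480/847288609443, P(S=8)=1146714849280/7625597484987, P(S=10)=1207068262400/7625597484987, P(S=12)=120706826240/847288609443, P(S=14)=275901317120/2541865828329, P(S=16)=175573565440/2541865828329, P(S=18)=30534533120/847288609443, P(S=20)=38168166400/2541865828329, P(S=22)=12213813248/2541865828329, P(S=24)=939524096/847288609443, P(S=26)=3758096384/22876792454961, P(S=28)=268435456/22876792454961
E[|S_28|] = Σ_m |m|·P(S_28=m) = 216578218395532/22876792454961

Answer: 216578218395532/22876792454961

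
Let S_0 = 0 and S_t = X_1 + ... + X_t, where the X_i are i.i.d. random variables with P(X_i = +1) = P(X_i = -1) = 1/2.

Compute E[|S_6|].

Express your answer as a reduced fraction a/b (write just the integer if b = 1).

Answer: 15/8

Derivation:
S_6 takes values m ≡ 0 (mod 2) with |m| ≤ 6; P(S_6=m) = C(6,(6+m)/2)/2^6.
Total paths: 2^6 = 64
Distribution: P(S=-6)=1/64, P(S=-4)=6/64, P(S=-2)=15/64, P(S=0)=20/64, P(S=2)=15/64, P(S=4)=6/64, P(S=6)=1/64
E[|S_6|] = Σ_m |m|·P(S_6=m) = 120/64 = 15/8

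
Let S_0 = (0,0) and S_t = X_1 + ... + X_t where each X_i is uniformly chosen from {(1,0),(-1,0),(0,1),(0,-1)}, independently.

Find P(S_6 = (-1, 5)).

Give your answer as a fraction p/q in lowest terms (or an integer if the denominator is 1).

Answer: 3/2048

Derivation:
Let h be the number of horizontal steps (so 6-h are vertical). To end at (-1,5) need (h-1)/2 right-steps and ((6-h)+5)/2 up-steps.
Sum over h with 1 ≤ h ≤ 1, h ≡ 1 (mod 2), 6-h ≡ 1 (mod 2):
h=1: C(6,1)·C(1,0)·C(5,5) = 6·1·1 = 6
Total favorable: 6
Total paths: 4^6 = 4096
P = 6/4096 = 3/2048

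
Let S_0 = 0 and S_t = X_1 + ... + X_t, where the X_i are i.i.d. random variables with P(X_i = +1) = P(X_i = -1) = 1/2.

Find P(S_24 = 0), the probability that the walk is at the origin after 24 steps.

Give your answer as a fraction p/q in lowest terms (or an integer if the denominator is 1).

To return to 0 after 24 steps: need exactly 12 steps of +1 and 12 of -1.
Favorable paths: C(24,12) = 2704156
Total paths: 2^24 = 16777216
P = 2704156/16777216 = 676039/4194304

Answer: 676039/4194304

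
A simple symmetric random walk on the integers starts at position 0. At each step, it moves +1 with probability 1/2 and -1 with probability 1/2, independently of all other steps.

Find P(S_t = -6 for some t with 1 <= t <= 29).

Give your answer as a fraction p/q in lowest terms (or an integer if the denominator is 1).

Answer: 35558423/134217728

Derivation:
Count via complement. Let g(t,s) = #length-t paths at position s with S_1..S_t all ≠ -6.
g(t,s) = g(t-1,s-1) + g(t-1,s+1) for s ≠ -6; g(t,-6) = 0.
t=0: g(0,0)=1
t=1: g(1,-1)=1 g(1,1)=1
t=2: g(2,-2)=1 g(2,0)=2 g(2,2)=1
t=3: g(3,-3)=1 g(3,-1)=3 g(3,1)=3 g(3,3)=1
t=4: g(4,-4)=1 g(4,-2)=4 g(4,0)=6 g(4,2)=4 g(4,4)=1
t=5: g(5,-5)=1 g(5,-3)=5 g(5,-1)=10 g(5,1)=10 g(5,3)=5 g(5,5)=1
t=6: g(6,-4)=6 g(6,-2)=15 g(6,0)=20 g(6,2)=15 g(6,4)=6 g(6,6)=1
t=7: g(7,-5)=6 g(7,-3)=21 g(7,-1)=35 g(7,1)=35 g(7,3)=21 g(7,5)=7 g(7,7)=1
t=8: g(8,-4)=27 g(8,-2)=56 g(8,0)=70 g(8,2)=56 g(8,4)=28 g(8,6)=8 g(8,8)=1
t=9: g(9,-5)=27 g(9,-3)=83 g(9,-1)=126 g(9,1)=126 g(9,3)=84 g(9,5)=36 g(9,7)=9 g(9,9)=1
t=10: g(10,-4)=110 g(10,-2)=209 g(10,0)=252 g(10,2)=210 g(10,4)=120 g(10,6)=45 g(10,8)=10 g(10,10)=1
t=11: g(11,-5)=110 g(11,-3)=319 g(11,-1)=461 g(11,1)=462 g(11,3)=330 g(11,5)=165 g(11,7)=55 g(11,9)=11 g(11,11)=1
t=12: g(12,-4)=429 g(12,-2)=780 g(12,0)=923 g(12,2)=792 g(12,4)=495 g(12,6)=220 g(12,8)=66 g(12,10)=12 g(12,12)=1
t=13: g(13,-5)=429 g(13,-3)=1209 g(13,-1)=1703 g(13,1)=1715 g(13,3)=1287 g(13,5)=715 g(13,7)=286 g(13,9)=78 g(13,11)=13 g(13,13)=1
t=14: g(14,-4)=1638 g(14,-2)=2912 g(14,0)=3418 g(14,2)=3002 g(14,4)=2002 g(14,6)=1001 g(14,8)=364 g(14,10)=91 g(14,12)=14 g(14,14)=1
t=15: g(15,-5)=1638 g(15,-3)=4550 g(15,-1)=6330 g(15,1)=6420 g(15,3)=5004 g(15,5)=3003 g(15,7)=1365 g(15,9)=455 g(15,11)=105 g(15,13)=15 g(15,15)=1
t=16: g(16,-4)=6188 g(16,-2)=10880 g(16,0)=12750 g(16,2)=11424 g(16,4)=8007 g(16,6)=4368 g(16,8)=1820 g(16,10)=560 g(16,12)=120 g(16,14)=16 g(16,16)=1
t=17: g(17,-5)=6188 g(17,-3)=17068 g(17,-1)=23630 g(17,1)=24174 g(17,3)=19431 g(17,5)=12375 g(17,7)=6188 g(17,9)=2380 g(17,11)=680 g(17,13)=136 g(17,15)=17 g(17,17)=1
t=18: g(18,-4)=23256 g(18,-2)=40698 g(18,0)=47804 g(18,2)=43605 g(18,4)=31806 g(18,6)=18563 g(18,8)=8568 g(18,10)=3060 g(18,12)=816 g(18,14)=153 g(18,16)=18 g(18,18)=1
t=19: g(19,-5)=23256 g(19,-3)=63954 g(19,-1)=88502 g(19,1)=91409 g(19,3)=75411 g(19,5)=50369 g(19,7)=27131 g(19,9)=11628 g(19,11)=3876 g(19,13)=969 g(19,15)=171 g(19,17)=19 g(19,19)=1
t=20: g(20,-4)=87210 g(20,-2)=152456 g(20,0)=179911 g(20,2)=166820 g(20,4)=125780 g(20,6)=77500 g(20,8)=38759 g(20,10)=15504 g(20,12)=4845 g(20,14)=1140 g(20,16)=190 g(20,18)=20 g(20,20)=1
t=21: g(21,-5)=87210 g(21,-3)=239666 g(21,-1)=332367 g(21,1)=346731 g(21,3)=292600 g(21,5)=203280 g(21,7)=116259 g(21,9)=54263 g(21,11)=20349 g(21,13)=5985 g(21,15)=1330 g(21,17)=210 g(21,19)=21 g(21,21)=1
t=22: g(22,-4)=326876 g(22,-2)=572033 g(22,0)=679098 g(22,2)=639331 g(22,4)=495880 g(22,6)=319539 g(22,8)=170522 g(22,10)=74612 g(22,12)=26334 g(22,14)=7315 g(22,16)=1540 g(22,18)=231 g(22,20)=22 g(22,22)=1
t=23: g(23,-5)=326876 g(23,-3)=898909 g(23,-1)=1251131 g(23,1)=1318429 g(23,3)=1135211 g(23,5)=815419 g(23,7)=490061 g(23,9)=245134 g(23,11)=100946 g(23,13)=33649 g(23,15)=8855 g(23,17)=1771 g(23,19)=253 g(23,21)=23 g(23,23)=1
t=24: g(24,-4)=1225785 g(24,-2)=2150040 g(24,0)=2569560 g(24,2)=2453640 g(24,4)=1950630 g(24,6)=1305480 g(24,8)=735195 g(24,10)=346080 g(24,12)=134595 g(24,14)=42504 g(24,16)=10626 g(24,18)=2024 g(24,20)=276 g(24,22)=24 g(24,24)=1
t=25: g(25,-5)=1225785 g(25,-3)=3375825 g(25,-1)=4719600 g(25,1)=5023200 g(25,3)=4404270 g(25,5)=3256110 g(25,7)=2040675 g(25,9)=1081275 g(25,11)=480675 g(25,13)=177099 g(25,15)=53130 g(25,17)=12650 g(25,19)=2300 g(25,21)=300 g(25,23)=25 g(25,25)=1
t=26: g(26,-4)=4601610 g(26,-2)=8095425 g(26,0)=9742800 g(26,2)=9427470 g(26,4)=7660380 g(26,6)=5296785 g(26,8)=3121950 g(26,10)=1561950 g(26,12)=657774 g(26,14)=230229 g(26,16)=65780 g(26,18)=14950 g(26,20)=2600 g(26,22)=325 g(26,24)=26 g(26,26)=1
t=27: g(27,-5)=4601610 g(27,-3)=12697035 g(27,-1)=17838225 g(27,1)=19170270 g(27,3)=17087850 g(27,5)=12957165 g(27,7)=8418735 g(27,9)=4683900 g(27,11)=2219724 g(27,13)=888003 g(27,15)=296009 g(27,17)=80730 g(27,19)=17550 g(27,21)=2925 g(27,23)=351 g(27,25)=27 g(27,27)=1
t=28: g(28,-4)=17298645 g(28,-2)=30535260 g(28,0)=37008495 g(28,2)=36258120 g(28,4)=30045015 g(28,6)=21375900 g(28,8)=13102635 g(28,10)=6903624 g(28,12)=3107727 g(28,14)=1184012 g(28,16)=376739 g(28,18)=98280 g(28,20)=20475 g(28,22)=3276 g(28,24)=378 g(28,26)=28 g(28,28)=1
t=29: g(29,-5)=17298645 g(29,-3)=47833905 g(29,-1)=67543755 g(29,1)=73266615 g(29,3)=66303135 g(29,5)=51420915 g(29,7)=34478535 g(29,9)=20006259 g(29,11)=10011351 g(29,13)=4291739 g(29,15)=1560751 g(29,17)=475019 g(29,19)=118755 g(29,21)=23751 g(29,23)=3654 g(29,25)=406 g(29,27)=29 g(29,29)=1
Paths never hitting -6: Σ_s g(29,s) = 394637220
Paths hitting -6: 2^29 - 394637220 = 142233692
P = 142233692/536870912 = 35558423/134217728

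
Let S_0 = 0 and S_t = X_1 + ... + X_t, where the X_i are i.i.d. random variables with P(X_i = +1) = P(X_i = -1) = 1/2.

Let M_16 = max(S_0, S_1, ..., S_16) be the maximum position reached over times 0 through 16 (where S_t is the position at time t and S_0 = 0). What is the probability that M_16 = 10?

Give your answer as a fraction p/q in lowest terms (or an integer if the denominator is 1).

Answer: 35/4096

Derivation:
Let M_16 = max(S_0,...,S_16). Use the reflection principle: for j ≥ 1, #{paths with M_16 ≥ j} = #{S_16 ≥ j} + #{S_16 ≥ j+1}.
By reflection, #{M_16 ≥ 10} = #{S_16 ≥ 10} + #{S_16 ≥ 11} = 697 + 137 = 834.
#{M_16 ≥ 11} = #{S_16 ≥ 11} + #{S_16 ≥ 12} = 137 + 137 = 274.
#{M_16 = 10} = 834 - 274 = 560.
P(M_16 = 10) = 560/65536 = 35/4096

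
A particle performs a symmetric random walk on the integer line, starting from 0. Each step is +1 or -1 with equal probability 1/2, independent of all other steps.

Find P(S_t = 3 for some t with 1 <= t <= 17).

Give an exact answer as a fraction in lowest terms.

Answer: 15751/32768

Derivation:
Count via complement. Let g(t,s) = #length-t paths at position s with S_1..S_t all ≠ 3.
g(t,s) = g(t-1,s-1) + g(t-1,s+1) for s ≠ 3; g(t,3) = 0.
t=0: g(0,0)=1
t=1: g(1,-1)=1 g(1,1)=1
t=2: g(2,-2)=1 g(2,0)=2 g(2,2)=1
t=3: g(3,-3)=1 g(3,-1)=3 g(3,1)=3
t=4: g(4,-4)=1 g(4,-2)=4 g(4,0)=6 g(4,2)=3
t=5: g(5,-5)=1 g(5,-3)=5 g(5,-1)=10 g(5,1)=9
t=6: g(6,-6)=1 g(6,-4)=6 g(6,-2)=15 g(6,0)=19 g(6,2)=9
t=7: g(7,-7)=1 g(7,-5)=7 g(7,-3)=21 g(7,-1)=34 g(7,1)=28
t=8: g(8,-8)=1 g(8,-6)=8 g(8,-4)=28 g(8,-2)=55 g(8,0)=62 g(8,2)=28
t=9: g(9,-9)=1 g(9,-7)=9 g(9,-5)=36 g(9,-3)=83 g(9,-1)=117 g(9,1)=90
t=10: g(10,-10)=1 g(10,-8)=10 g(10,-6)=45 g(10,-4)=119 g(10,-2)=200 g(10,0)=207 g(10,2)=90
t=11: g(11,-11)=1 g(11,-9)=11 g(11,-7)=55 g(11,-5)=164 g(11,-3)=319 g(11,-1)=407 g(11,1)=297
t=12: g(12,-12)=1 g(12,-10)=12 g(12,-8)=66 g(12,-6)=219 g(12,-4)=483 g(12,-2)=726 g(12,0)=704 g(12,2)=297
t=13: g(13,-13)=1 g(13,-11)=13 g(13,-9)=78 g(13,-7)=285 g(13,-5)=702 g(13,-3)=1209 g(13,-1)=1430 g(13,1)=1001
t=14: g(14,-14)=1 g(14,-12)=14 g(14,-10)=91 g(14,-8)=363 g(14,-6)=987 g(14,-4)=1911 g(14,-2)=2639 g(14,0)=2431 g(14,2)=1001
t=15: g(15,-15)=1 g(15,-13)=15 g(15,-11)=105 g(15,-9)=454 g(15,-7)=1350 g(15,-5)=2898 g(15,-3)=4550 g(15,-1)=5070 g(15,1)=3432
t=16: g(16,-16)=1 g(16,-14)=16 g(16,-12)=120 g(16,-10)=559 g(16,-8)=1804 g(16,-6)=4248 g(16,-4)=7448 g(16,-2)=9620 g(16,0)=8502 g(16,2)=3432
t=17: g(17,-17)=1 g(17,-15)=17 g(17,-13)=136 g(17,-11)=679 g(17,-9)=2363 g(17,-7)=6052 g(17,-5)=11696 g(17,-3)=17068 g(17,-1)=18122 g(17,1)=11934
Paths never hitting 3: Σ_s g(17,s) = 68068
Paths hitting 3: 2^17 - 68068 = 63004
P = 63004/131072 = 15751/32768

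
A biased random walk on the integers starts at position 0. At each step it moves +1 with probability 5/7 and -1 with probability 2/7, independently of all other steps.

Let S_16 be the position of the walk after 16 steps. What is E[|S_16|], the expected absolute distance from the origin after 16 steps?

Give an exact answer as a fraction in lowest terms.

Answer: 231161110022736/33232930569601

Derivation:
S_16 takes values m ≡ 0 (mod 2) with |m| ≤ 16; P(S_16=m) = C(16,(16+m)/2) · (5/7)^((16+m)/2) · (2/7)^((16-m)/2).
Distribution: P(S=-16)=65536/33232930569601, P(S=-14)=2621440/33232930569601, P(S=-12)=49152000/33232930569601, P(S=-10)=81920000/4747561509943, P(S=-8)=665600000/4747561509943, P(S=-6)=3993600000/4747561509943, P(S=-4)=18304000000/4747561509943, P(S=-2)=457600000000/33232930569601, P(S=0)=1287000000000/33232930569601, P(S=2)=2860000000000/33232930569601, P(S=4)=715000000000/4747561509943, P(S=6)=975000000000/4747561509943, P(S=8)=1015625000000/4747561509943, P(S=10)=781250000000/4747561509943, P(S=12)=2929687500000/33232930569601, P(S=14)=976562500000/33232930569601, P(S=16)=152587890625/33232930569601
E[|S_16|] = Σ_m |m|·P(S_16=m) = 231161110022736/33232930569601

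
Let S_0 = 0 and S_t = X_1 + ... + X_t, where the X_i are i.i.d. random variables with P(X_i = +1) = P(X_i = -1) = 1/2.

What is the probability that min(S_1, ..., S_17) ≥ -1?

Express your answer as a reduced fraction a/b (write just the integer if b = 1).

Answer: 12155/32768

Derivation:
Let f(t,s) = #length-t paths at position s with S_1..S_t all ≥ -1.
f(t,s) = f(t-1,s-1) + f(t-1,s+1) for s ≥ -1; f(t,s) = 0 for s < -1.
t=0: f(0,0)=1
t=1: f(1,-1)=1 f(1,1)=1
t=2: f(2,0)=2 f(2,2)=1
t=3: f(3,-1)=2 f(3,1)=3 f(3,3)=1
t=4: f(4,0)=5 f(4,2)=4 f(4,4)=1
t=5: f(5,-1)=5 f(5,1)=9 f(5,3)=5 f(5,5)=1
t=6: f(6,0)=14 f(6,2)=14 f(6,4)=6 f(6,6)=1
t=7: f(7,-1)=14 f(7,1)=28 f(7,3)=20 f(7,5)=7 f(7,7)=1
t=8: f(8,0)=42 f(8,2)=48 f(8,4)=27 f(8,6)=8 f(8,8)=1
t=9: f(9,-1)=42 f(9,1)=90 f(9,3)=75 f(9,5)=35 f(9,7)=9 f(9,9)=1
t=10: f(10,0)=132 f(10,2)=165 f(10,4)=110 f(10,6)=44 f(10,8)=10 f(10,10)=1
t=11: f(11,-1)=132 f(11,1)=297 f(11,3)=275 f(11,5)=154 f(11,7)=54 f(11,9)=11 f(11,11)=1
t=12: f(12,0)=429 f(12,2)=572 f(12,4)=429 f(12,6)=208 f(12,8)=65 f(12,10)=12 f(12,12)=1
t=13: f(13,-1)=429 f(13,1)=1001 f(13,3)=1001 f(13,5)=637 f(13,7)=273 f(13,9)=77 f(13,11)=13 f(13,13)=1
t=14: f(14,0)=1430 f(14,2)=2002 f(14,4)=1638 f(14,6)=910 f(14,8)=350 f(14,10)=90 f(14,12)=14 f(14,14)=1
t=15: f(15,-1)=1430 f(15,1)=3432 f(15,3)=3640 f(15,5)=2548 f(15,7)=1260 f(15,9)=440 f(15,11)=104 f(15,13)=15 f(15,15)=1
t=16: f(16,0)=4862 f(16,2)=7072 f(16,4)=6188 f(16,6)=3808 f(16,8)=1700 f(16,10)=544 f(16,12)=119 f(16,14)=16 f(16,16)=1
t=17: f(17,-1)=4862 f(17,1)=11934 f(17,3)=13260 f(17,5)=9996 f(17,7)=5508 f(17,9)=2244 f(17,11)=663 f(17,13)=135 f(17,15)=17 f(17,17)=1
Σ_s f(17,s) = 48620
P = 48620/131072 = 12155/32768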